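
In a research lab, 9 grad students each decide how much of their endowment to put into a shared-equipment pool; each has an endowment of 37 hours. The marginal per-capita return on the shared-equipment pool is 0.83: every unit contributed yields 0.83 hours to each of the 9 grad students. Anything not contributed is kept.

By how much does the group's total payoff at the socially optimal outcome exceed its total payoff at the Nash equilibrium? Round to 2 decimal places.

2154.51 hours

The private return per contributed unit is 0.83 < 1, so contributing 0 is dominant for every player. At the Nash equilibrium everyone keeps their 37, and the group total is 9 × 37 = 333.
Each contributed unit returns 7.470 to the group as a whole (0.83 to each of 9 players), which exceeds 1, so the social optimum is full contribution: group total = 7.470 × 333 = 2487.51.
Efficiency loss = 2487.51 − 333 = 2154.51.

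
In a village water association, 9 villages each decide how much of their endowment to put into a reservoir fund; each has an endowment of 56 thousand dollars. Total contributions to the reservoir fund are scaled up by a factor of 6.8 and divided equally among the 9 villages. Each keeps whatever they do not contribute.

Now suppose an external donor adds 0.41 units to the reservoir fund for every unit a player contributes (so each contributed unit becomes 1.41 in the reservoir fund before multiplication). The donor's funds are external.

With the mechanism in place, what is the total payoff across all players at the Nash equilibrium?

Under the mechanism each unit contributed yields 6.8 × 1.41 / 9 = 1.0653 back to its contributor per unit of net cost, which exceeds 1, making full contribution the dominant choice for everyone.
At the Nash equilibrium everyone contributes 56. Group total payoff = 6.8 × 1.41 × 504 = 4832.35.

4832.35 thousand dollars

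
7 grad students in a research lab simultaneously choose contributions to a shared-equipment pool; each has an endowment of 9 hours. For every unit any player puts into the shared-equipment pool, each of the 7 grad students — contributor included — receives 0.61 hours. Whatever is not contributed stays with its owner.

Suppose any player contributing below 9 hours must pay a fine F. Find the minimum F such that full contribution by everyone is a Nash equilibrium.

Given the others contribute fully, the best deviation is to contribute 0 (any partial contribution still incurs the fine and gives up units whose private return 0.61 is below 1).
Deviating from 9 to 0 saves 9 hours but forfeits the deviator's share of the drop in the shared-equipment pool: 0.61 × 9 = 5.49.
So the deviation gain is 9 − 5.49 = 3.51, and the fine must be at least 3.51 hours to wipe it out.

3.51 hours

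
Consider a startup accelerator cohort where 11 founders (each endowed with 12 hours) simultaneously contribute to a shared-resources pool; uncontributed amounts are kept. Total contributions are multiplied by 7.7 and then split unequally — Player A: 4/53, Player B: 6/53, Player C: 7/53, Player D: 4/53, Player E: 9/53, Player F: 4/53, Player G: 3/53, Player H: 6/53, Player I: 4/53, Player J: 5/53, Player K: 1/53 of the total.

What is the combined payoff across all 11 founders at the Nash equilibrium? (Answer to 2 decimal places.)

292.80 hours

A player with share s gets back 7.7·s per unit contributed, so full contribution is dominant for anyone with s > 1/7.7 = 0.1299 and zero contribution is dominant for anyone below.
The shares above 0.1299 belong to Player C and Player E, contributing 12 each; the remaining 9 contribute 0. Total contributed: 24.
The shared-resources pool pays out 7.7 × 24 = 184.80 in total (split across the unequal shares, but the aggregate is all that matters for the group sum).
The 9 free-riders keep 12 each, adding 108. Group total = 108 + 184.80 = 292.80.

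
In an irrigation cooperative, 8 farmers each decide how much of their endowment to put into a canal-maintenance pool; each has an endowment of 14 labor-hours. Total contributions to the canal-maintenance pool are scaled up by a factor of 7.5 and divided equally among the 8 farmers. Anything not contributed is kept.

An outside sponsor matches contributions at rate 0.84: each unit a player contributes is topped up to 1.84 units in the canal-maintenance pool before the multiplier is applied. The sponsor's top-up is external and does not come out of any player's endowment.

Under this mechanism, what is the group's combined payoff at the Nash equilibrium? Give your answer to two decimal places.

With the mechanism, a contributed unit returns 7.5 × 1.84 / 8 = 1.7250 per unit of net cost to the contributor — now above 1 — so contributing fully is weakly dominant for every player.
So the Nash equilibrium is full contribution by all 8; the group earns 7.5 × 1.84 × 112 = 1545.60.

1545.60 labor-hours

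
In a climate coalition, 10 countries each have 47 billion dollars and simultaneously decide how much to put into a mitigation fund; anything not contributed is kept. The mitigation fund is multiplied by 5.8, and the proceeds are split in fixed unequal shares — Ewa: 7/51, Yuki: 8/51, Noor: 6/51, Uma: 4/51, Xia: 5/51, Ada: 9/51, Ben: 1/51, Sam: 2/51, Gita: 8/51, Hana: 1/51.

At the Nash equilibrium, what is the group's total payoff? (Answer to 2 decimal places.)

Each unit j contributes comes back to j as 5.8 × (j's share), so j prefers to contribute only if that share exceeds 1/5.8 = 0.1724; otherwise keeping the unit dominates.
Ada alone (share 9/51) is above the threshold, contributing 47; the remaining 9 contribute 0. Total contributed: 47.
The mitigation fund pays out 5.8 × 47 = 272.60 in total (split across the unequal shares, but the aggregate is all that matters for the group sum).
The 9 free-riders keep 47 each, adding 423. Group total = 423 + 272.60 = 695.60.

695.60 billion dollars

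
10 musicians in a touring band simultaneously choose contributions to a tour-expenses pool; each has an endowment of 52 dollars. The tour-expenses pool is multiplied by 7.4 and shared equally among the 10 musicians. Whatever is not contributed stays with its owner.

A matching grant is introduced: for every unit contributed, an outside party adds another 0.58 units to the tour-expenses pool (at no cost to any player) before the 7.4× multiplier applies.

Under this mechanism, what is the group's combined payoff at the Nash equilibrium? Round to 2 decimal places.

With the mechanism, a contributed unit returns 7.4 × 1.58 / 10 = 1.1692 per unit of net cost to the contributor — now above 1 — so contributing fully is weakly dominant for every player.
So the Nash equilibrium is full contribution by all 10; the group earns 7.4 × 1.58 × 520 = 6079.84.

6079.84 dollars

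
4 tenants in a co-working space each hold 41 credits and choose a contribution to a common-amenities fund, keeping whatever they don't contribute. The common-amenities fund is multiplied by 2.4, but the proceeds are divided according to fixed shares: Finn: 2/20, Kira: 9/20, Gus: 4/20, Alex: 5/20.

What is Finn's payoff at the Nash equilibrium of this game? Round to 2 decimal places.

For player j, contributing a unit is worthwhile iff 2.4 × (j's share) ≥ 1, i.e. iff j's share is at least 0.4167.
The only share above 0.4167 is Kira's 9/20, contributing 41; the remaining 3 contribute 0. Total contributed: 41.
Finn keeps 41 and receives 2.4 × 41 × 2/20 = 9.84 from the common-amenities fund, for a payoff of 50.84.

50.84 credits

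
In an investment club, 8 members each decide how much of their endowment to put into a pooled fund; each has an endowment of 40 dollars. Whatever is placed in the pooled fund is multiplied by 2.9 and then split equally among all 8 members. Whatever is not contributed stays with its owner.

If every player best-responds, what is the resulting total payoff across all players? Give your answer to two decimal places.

320.00 dollars

Each contributed unit returns 2.9/8 = 0.3625 to its contributor — below 1 — so contributing 0 is dominant for every player. At the Nash equilibrium everyone keeps their 40, and the group total is 8 × 40 = 320.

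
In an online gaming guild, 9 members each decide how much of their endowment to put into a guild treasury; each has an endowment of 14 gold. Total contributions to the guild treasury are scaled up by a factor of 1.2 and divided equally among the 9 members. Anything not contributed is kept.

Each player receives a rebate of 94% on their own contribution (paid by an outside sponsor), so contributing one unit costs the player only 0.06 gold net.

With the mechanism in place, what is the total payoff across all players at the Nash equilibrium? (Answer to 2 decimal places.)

With the mechanism, a contributed unit returns (1.2/9) / 0.06 = 2.2222 per unit of net cost to the contributor — now above 1 — so contributing fully is weakly dominant for every player.
So the Nash equilibrium is full contribution by all 9; the group earns 9 × (14 × 0.94 + 1.2 × 14) = 269.64.

269.64 gold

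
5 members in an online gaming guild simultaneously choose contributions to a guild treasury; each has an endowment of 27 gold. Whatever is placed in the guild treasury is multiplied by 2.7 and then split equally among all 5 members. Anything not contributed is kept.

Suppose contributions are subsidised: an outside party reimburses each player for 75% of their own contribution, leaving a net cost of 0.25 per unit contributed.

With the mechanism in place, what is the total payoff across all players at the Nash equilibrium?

The effective private return per unit is now (2.7/5) / 0.25 = 2.1600 > 1, so every player's dominant strategy flips to full contribution.
So the Nash equilibrium is full contribution by all 5; the group earns 5 × (27 × 0.75 + 2.7 × 27) = 465.75.

465.75 gold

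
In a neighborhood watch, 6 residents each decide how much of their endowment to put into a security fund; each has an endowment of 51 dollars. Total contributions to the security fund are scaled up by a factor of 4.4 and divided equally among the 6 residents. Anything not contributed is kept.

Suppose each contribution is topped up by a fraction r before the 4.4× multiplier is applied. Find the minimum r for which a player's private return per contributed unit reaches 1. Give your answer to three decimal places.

0.364

With matching at rate r, one contributed unit becomes (1 + r) in the security fund and returns 4.4 × (1 + r) / 6 to the contributor.
Setting this equal to 1: 1 + r = 6/4.4 = 1.3636.
So the minimum matching rate is r = 1.3636 − 1 = 0.364.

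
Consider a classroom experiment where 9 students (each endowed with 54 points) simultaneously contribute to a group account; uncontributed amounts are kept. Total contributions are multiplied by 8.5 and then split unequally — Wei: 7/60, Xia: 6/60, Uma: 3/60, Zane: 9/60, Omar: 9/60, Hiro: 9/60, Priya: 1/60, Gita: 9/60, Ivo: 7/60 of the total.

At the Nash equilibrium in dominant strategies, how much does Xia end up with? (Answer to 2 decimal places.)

237.60 points

For player j, contributing a unit is worthwhile iff 8.5 × (j's share) ≥ 1, i.e. iff j's share is at least 0.1176.
Zane, Omar, Hiro and Gita are above the threshold, contributing 54 each; the remaining 5 contribute 0. Total contributed: 216.
Xia keeps 54 and receives 8.5 × 216 × 6/60 = 183.60 from the group account, for a payoff of 237.60.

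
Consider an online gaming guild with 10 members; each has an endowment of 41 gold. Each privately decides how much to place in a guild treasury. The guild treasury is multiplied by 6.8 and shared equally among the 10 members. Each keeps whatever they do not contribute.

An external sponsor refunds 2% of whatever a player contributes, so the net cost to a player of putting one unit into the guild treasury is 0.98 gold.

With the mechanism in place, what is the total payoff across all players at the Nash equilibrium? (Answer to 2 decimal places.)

410.00 gold

The effective private return is (6.8/10) / 0.98 = 0.6939, which is still under 1, so the mechanism doesn't change anyone's dominant strategy: zero contribution.
At the Nash equilibrium no one contributes; group total payoff = 10 × 41 = 410.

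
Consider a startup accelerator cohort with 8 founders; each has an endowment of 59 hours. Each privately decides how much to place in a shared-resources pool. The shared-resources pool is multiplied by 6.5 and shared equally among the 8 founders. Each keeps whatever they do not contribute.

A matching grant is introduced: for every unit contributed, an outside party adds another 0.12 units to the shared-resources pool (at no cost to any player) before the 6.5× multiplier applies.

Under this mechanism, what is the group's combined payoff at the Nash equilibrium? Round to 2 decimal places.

472.00 hours

Even with the mechanism, each unit contributed returns only 6.5 × 1.12 / 8 = 0.9100 per unit of net cost, so contributing nothing is still dominant.
At the Nash equilibrium no one contributes; group total payoff = 8 × 59 = 472.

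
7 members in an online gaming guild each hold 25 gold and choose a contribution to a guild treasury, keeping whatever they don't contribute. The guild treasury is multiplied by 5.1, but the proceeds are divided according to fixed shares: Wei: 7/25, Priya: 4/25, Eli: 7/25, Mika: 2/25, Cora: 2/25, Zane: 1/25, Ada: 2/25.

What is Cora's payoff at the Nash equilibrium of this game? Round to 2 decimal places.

45.40 gold

Player j's private return per contributed unit is 5.1 × (j's share). Contributing is weakly dominant for j when that share is at least 1/5.1 = 0.1961, and contributing 0 is dominant otherwise.
Wei and Eli clear that bar, contributing 25 each; the remaining 5 contribute 0. Total contributed: 50.
Cora keeps 25 and receives 5.1 × 50 × 2/25 = 20.40 from the guild treasury, for a payoff of 45.40.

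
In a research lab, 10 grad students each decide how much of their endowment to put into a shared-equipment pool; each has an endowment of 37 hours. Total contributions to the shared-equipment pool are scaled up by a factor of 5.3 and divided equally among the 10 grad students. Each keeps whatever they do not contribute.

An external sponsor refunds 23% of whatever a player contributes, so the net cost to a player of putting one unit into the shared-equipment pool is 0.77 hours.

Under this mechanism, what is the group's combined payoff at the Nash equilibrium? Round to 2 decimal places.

Even with the mechanism, each unit contributed returns only (5.3/10) / 0.77 = 0.6883 per unit of net cost, so contributing nothing is still dominant.
At the Nash equilibrium no one contributes; group total payoff = 10 × 37 = 370.

370.00 hours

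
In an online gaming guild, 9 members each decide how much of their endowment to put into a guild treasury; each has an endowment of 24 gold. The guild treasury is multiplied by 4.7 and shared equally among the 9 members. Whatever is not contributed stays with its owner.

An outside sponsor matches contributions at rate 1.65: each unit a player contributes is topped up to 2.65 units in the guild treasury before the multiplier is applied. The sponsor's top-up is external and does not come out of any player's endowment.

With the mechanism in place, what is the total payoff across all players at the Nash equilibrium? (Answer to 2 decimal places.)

2690.28 gold

Under the mechanism each unit contributed yields 4.7 × 2.65 / 9 = 1.3839 back to its contributor per unit of net cost, which exceeds 1, making full contribution the dominant choice for everyone.
So the Nash equilibrium is full contribution by all 9; the group earns 4.7 × 2.65 × 216 = 2690.28.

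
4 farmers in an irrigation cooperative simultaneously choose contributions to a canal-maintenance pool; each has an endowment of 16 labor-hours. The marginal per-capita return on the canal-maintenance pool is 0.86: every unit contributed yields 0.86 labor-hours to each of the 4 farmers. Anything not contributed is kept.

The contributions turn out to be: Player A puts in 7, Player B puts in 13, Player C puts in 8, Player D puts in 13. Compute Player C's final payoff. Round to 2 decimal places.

43.26 labor-hours

Total contributed: 7 + 13 + 8 + 13 = 41.
Each receives 0.86 × 41 = 35.26 from the canal-maintenance pool.
Player C keeps 16 − 8 = 8, so Player C's payoff is 8 + 35.26 = 43.26.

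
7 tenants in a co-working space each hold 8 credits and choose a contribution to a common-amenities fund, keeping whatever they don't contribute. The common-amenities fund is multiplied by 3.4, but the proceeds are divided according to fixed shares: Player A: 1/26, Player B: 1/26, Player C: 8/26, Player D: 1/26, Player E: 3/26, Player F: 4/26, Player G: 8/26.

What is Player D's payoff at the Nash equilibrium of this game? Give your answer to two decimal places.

A player with share s gets back 3.4·s per unit contributed, so full contribution is dominant for anyone with s > 1/3.4 = 0.2941 and zero contribution is dominant for anyone below.
Player C and Player G clear that bar, contributing 8 each; the remaining 5 contribute 0. Total contributed: 16.
Player D keeps 8 and receives 3.4 × 16 × 1/26 = 2.09 from the common-amenities fund, for a payoff of 10.09.

10.09 credits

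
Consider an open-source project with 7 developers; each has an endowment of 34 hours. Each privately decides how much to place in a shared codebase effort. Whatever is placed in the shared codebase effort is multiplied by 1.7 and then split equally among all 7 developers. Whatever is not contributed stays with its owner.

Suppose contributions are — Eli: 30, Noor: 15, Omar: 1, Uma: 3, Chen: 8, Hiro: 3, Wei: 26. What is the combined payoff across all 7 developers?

298.20 hours

Total contributed: 30 + 15 + 1 + 3 + 8 + 3 + 26 = 86; total kept: 7 × 34 − 86 = 152.
The shared codebase effort pays out 1.7 × 86 = 146.20 in aggregate.
Group total = 152 + 146.20 = 298.20.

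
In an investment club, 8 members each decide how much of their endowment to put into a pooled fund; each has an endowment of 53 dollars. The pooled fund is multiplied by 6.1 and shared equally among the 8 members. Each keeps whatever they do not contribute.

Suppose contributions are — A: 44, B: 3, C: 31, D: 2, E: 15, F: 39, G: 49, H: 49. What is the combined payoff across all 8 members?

Total contributed: 44 + 3 + 31 + 2 + 15 + 39 + 49 + 49 = 232; total kept: 8 × 53 − 232 = 192.
The pooled fund pays out 6.1 × 232 = 1415.20 in aggregate.
Group total = 192 + 1415.20 = 1607.20.

1607.20 dollars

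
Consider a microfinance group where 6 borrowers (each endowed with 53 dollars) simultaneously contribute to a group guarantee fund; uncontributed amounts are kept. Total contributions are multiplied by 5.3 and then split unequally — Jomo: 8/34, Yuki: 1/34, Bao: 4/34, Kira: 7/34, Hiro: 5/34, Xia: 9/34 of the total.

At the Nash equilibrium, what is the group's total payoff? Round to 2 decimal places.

Player j's private return per contributed unit is 5.3 × (j's share). Contributing is weakly dominant for j when that share is at least 1/5.3 = 0.1887, and contributing 0 is dominant otherwise.
Jomo, Kira and Xia are above the threshold, contributing 53 each; the remaining 3 contribute 0. Total contributed: 159.
The group guarantee fund pays out 5.3 × 159 = 842.70 in total (split across the unequal shares, but the aggregate is all that matters for the group sum).
The 3 free-riders keep 53 each, adding 159. Group total = 159 + 842.70 = 1001.70.

1001.70 dollars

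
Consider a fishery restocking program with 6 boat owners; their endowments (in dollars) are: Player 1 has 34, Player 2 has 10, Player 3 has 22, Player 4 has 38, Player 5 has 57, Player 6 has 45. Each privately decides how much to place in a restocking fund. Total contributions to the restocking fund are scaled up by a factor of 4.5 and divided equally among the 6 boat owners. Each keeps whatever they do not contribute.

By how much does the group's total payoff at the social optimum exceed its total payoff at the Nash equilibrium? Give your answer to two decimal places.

The private return per contributed unit is 4.5/6 = 0.7500 < 1 for every player regardless of endowment, so the Nash equilibrium is zero contribution and the group total is Σ E_j = 34 + 10 + 22 + 38 + 57 + 45 = 206.
Each contributed unit returns 4.500 to the group, so the social optimum is full contribution by everyone: group total = 4.500 × 206 = 927.00.
Efficiency loss = (4.500 − 1) × 206 = 721.00.

721.00 dollars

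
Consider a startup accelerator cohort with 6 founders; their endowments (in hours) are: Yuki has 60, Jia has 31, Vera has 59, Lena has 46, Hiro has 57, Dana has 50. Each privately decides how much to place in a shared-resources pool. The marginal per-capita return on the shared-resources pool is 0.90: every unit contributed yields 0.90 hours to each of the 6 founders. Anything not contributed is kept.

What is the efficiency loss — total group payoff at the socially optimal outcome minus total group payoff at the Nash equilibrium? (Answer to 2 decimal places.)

The private return per contributed unit is 0.90 < 1 for everyone, so the Nash equilibrium is zero contribution and the group total is Σ E_j = 60 + 31 + 59 + 46 + 57 + 50 = 303.
Each contributed unit returns 5.400 to the group, so the social optimum is full contribution by everyone: group total = 5.400 × 303 = 1636.20.
Efficiency loss = (5.400 − 1) × 303 = 1333.20.

1333.20 hours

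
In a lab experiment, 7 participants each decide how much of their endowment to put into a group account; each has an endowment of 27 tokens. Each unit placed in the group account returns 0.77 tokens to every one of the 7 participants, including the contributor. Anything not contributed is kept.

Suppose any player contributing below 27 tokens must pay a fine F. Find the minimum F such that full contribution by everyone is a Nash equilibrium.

6.21 tokens

Given the others contribute fully, the best deviation is to contribute 0 (any partial contribution still incurs the fine and gives up units whose private return 0.77 is below 1).
Deviating from 27 to 0 saves 27 tokens but forfeits the deviator's share of the drop in the group account: 0.77 × 27 = 20.79.
So the deviation gain is 27 − 20.79 = 6.21, and the fine must be at least 6.21 tokens to wipe it out.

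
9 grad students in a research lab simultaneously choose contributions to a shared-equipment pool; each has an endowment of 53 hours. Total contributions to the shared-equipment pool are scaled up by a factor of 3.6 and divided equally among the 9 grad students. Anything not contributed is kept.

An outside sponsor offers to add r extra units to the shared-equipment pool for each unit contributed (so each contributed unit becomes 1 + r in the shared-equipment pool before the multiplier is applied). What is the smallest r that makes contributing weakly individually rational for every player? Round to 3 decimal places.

1.500

With matching at rate r, one contributed unit becomes (1 + r) in the shared-equipment pool and returns 3.6 × (1 + r) / 9 to the contributor.
Setting this equal to 1: 1 + r = 9/3.6 = 2.5000.
So the minimum matching rate is r = 2.5000 − 1 = 1.500.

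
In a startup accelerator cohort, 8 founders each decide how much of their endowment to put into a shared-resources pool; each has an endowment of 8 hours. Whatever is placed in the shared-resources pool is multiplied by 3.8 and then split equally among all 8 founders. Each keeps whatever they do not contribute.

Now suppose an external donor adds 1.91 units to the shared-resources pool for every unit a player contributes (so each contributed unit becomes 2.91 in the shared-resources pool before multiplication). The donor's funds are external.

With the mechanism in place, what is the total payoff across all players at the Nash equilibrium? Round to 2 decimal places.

707.71 hours

With the mechanism, a contributed unit returns 3.8 × 2.91 / 8 = 1.3823 per unit of net cost to the contributor — now above 1 — so contributing fully is weakly dominant for every player.
So the Nash equilibrium is full contribution by all 8; the group earns 3.8 × 2.91 × 64 = 707.71.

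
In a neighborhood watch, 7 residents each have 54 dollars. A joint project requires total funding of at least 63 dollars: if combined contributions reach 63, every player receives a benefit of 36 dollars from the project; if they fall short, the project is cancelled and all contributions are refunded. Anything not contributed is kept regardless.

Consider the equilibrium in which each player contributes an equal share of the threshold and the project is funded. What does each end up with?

Equal share of the threshold: 63/7 = 9.
At this profile no one gains by cutting their contribution: any cut drops the total below 63, the project is cancelled, contributions are refunded, and the deviator ends with 54, which is less than 54 − 9 + 36 = 81. Contributing more than 9 just wastes the excess. So contributing exactly 9 is a best response.
Each player's payoff: 54 − 9 + 36 = 81.

81 dollars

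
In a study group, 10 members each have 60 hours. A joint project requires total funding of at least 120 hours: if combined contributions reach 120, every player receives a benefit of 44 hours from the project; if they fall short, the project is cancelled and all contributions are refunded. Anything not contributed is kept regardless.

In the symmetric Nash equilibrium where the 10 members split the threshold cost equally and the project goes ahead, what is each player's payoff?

92 hours

Equal share of the threshold: 120/10 = 12.
At this profile no one gains by cutting their contribution: any cut drops the total below 120, the project is cancelled, contributions are refunded, and the deviator ends with 60, which is less than 60 − 12 + 44 = 92. Contributing more than 12 just wastes the excess. So contributing exactly 12 is a best response.
Each player's payoff: 60 − 12 + 44 = 92.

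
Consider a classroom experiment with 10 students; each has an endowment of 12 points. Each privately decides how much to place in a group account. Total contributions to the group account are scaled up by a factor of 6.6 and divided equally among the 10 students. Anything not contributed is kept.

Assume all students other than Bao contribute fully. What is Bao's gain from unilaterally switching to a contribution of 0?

Switching from a contribution of 12 to 0 lets Bao keep an extra 12 points, but lowers the group account by 12, which costs Bao their own share of that drop: 6.6/10 × 12 = 7.92.
Net gain = 12 − 7.92 = 4.08. The private return per contributed unit (0.6600) is below 1, so free-riding is indeed the best response regardless of what the others do.

4.08 points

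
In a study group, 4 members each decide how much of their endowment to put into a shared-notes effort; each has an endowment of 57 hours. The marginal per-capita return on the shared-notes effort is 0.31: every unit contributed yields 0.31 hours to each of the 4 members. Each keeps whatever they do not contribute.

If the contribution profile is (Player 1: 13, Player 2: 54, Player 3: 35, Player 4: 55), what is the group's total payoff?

Total contributed: 13 + 54 + 35 + 55 = 157; total kept: 4 × 57 − 157 = 71.
The shared-notes effort pays out 0.31 × 4 × 157 = 194.68 in aggregate.
Group total = 71 + 194.68 = 265.68.

265.68 hours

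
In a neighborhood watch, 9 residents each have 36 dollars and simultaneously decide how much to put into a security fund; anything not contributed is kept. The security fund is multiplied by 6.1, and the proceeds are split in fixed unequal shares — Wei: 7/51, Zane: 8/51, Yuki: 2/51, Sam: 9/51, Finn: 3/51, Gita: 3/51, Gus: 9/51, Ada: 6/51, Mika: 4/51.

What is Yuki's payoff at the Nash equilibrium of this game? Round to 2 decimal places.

Player j's private return per contributed unit is 6.1 × (j's share). Contributing is weakly dominant for j when that share is at least 1/6.1 = 0.1639, and contributing 0 is dominant otherwise.
Sam and Gus are above the threshold, contributing 36 each; the remaining 7 contribute 0. Total contributed: 72.
Yuki keeps 36 and receives 6.1 × 72 × 2/51 = 17.22 from the security fund, for a payoff of 53.22.

53.22 dollars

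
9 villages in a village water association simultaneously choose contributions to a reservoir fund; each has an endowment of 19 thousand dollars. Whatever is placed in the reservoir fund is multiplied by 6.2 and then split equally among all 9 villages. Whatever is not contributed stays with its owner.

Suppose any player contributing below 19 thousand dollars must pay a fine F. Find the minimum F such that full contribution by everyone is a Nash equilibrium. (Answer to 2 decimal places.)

5.91 thousand dollars

Given the others contribute fully, the best deviation is to contribute 0 (any partial contribution still incurs the fine and gives up units whose private return 0.6889 is below 1).
Deviating from 19 to 0 saves 19 thousand dollars but forfeits the deviator's share of the drop in the reservoir fund: 6.2/9 × 19 = 13.09.
So the deviation gain is 19 − 13.09 = 5.91, and the fine must be at least 5.91 thousand dollars to wipe it out.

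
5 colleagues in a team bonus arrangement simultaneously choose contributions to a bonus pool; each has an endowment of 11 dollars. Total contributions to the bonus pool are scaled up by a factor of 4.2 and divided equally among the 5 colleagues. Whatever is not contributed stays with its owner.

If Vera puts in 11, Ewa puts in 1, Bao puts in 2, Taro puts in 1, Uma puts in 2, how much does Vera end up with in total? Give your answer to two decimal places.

Total contributed: 11 + 1 + 2 + 1 + 2 = 17.
Each receives 4.2 × 17 / 5 = 14.28 from the bonus pool.
Vera keeps 11 − 11 = 0, so Vera's payoff is 0 + 14.28 = 14.28.

14.28 dollars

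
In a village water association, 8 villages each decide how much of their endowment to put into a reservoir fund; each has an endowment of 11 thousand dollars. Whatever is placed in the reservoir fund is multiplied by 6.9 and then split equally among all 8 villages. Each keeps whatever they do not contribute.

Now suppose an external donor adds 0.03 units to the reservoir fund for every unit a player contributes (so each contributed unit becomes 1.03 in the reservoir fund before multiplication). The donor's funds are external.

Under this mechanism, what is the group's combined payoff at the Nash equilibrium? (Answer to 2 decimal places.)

With the mechanism, a contributed unit returns 6.9 × 1.03 / 8 = 0.8884 per unit of net cost — still below 1 — so contributing 0 remains dominant for every player.
Everyone keeps their endowment and the group total is 8 × 11 = 88.

88.00 thousand dollars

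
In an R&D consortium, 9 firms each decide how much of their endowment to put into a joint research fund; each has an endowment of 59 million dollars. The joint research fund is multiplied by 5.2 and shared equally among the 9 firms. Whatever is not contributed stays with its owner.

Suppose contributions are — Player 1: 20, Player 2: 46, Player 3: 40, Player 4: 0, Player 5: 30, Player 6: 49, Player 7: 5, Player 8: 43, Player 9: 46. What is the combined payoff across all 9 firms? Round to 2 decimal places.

1702.80 million dollars

Total contributed: 20 + 46 + 40 + 0 + 30 + 49 + 5 + 43 + 46 = 279; total kept: 9 × 59 − 279 = 252.
The joint research fund pays out 5.2 × 279 = 1450.80 in aggregate.
Group total = 252 + 1450.80 = 1702.80.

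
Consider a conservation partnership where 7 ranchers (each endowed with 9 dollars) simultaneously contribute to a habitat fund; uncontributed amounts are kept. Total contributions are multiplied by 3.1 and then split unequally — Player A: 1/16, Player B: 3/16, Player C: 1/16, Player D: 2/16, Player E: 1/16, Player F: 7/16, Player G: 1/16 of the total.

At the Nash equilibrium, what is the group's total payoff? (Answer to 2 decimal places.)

81.90 dollars

Each unit j contributes comes back to j as 3.1 × (j's share), so j prefers to contribute only if that share exceeds 1/3.1 = 0.3226; otherwise keeping the unit dominates.
Only Player F (7/16) clears that bar, contributing 9; the remaining 6 contribute 0. Total contributed: 9.
The habitat fund pays out 3.1 × 9 = 27.90 in total (split across the unequal shares, but the aggregate is all that matters for the group sum).
The 6 free-riders keep 9 each, adding 54. Group total = 54 + 27.90 = 81.90.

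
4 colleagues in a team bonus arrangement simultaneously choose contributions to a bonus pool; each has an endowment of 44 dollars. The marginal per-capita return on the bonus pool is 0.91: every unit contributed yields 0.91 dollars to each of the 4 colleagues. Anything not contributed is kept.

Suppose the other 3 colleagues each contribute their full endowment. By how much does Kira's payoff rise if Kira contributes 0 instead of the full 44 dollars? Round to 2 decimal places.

3.96 dollars

Switching from a contribution of 44 to 0 lets Kira keep an extra 44 dollars, but lowers the bonus pool by 44, which costs Kira their own share of that drop: 0.91 × 44 = 40.04.
Net gain = 44 − 40.04 = 3.96. The private return per contributed unit (0.91) is below 1, so free-riding is indeed the best response regardless of what the others do.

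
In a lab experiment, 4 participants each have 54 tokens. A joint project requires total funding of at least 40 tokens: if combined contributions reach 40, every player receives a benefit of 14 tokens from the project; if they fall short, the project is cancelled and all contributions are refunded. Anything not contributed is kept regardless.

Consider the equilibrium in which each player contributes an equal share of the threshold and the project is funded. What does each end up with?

Equal share of the threshold: 40/4 = 10.
At this profile no one gains by cutting their contribution: any cut drops the total below 40, the project is cancelled, contributions are refunded, and the deviator ends with 54, which is less than 54 − 10 + 14 = 58. Contributing more than 10 just wastes the excess. So contributing exactly 10 is a best response.
Each player's payoff: 54 − 10 + 14 = 58.

58 tokens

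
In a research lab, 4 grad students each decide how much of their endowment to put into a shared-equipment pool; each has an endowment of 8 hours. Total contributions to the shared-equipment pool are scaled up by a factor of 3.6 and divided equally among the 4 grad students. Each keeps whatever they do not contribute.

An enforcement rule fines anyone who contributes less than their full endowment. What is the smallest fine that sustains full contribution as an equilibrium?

Given the others contribute fully, the best deviation is to contribute 0 (any partial contribution still incurs the fine and gives up units whose private return 0.9000 is below 1).
Deviating from 8 to 0 saves 8 hours but forfeits the deviator's share of the drop in the shared-equipment pool: 3.6/4 × 8 = 7.20.
So the deviation gain is 8 − 7.20 = 0.80, and the fine must be at least 0.80 hours to wipe it out.

0.80 hours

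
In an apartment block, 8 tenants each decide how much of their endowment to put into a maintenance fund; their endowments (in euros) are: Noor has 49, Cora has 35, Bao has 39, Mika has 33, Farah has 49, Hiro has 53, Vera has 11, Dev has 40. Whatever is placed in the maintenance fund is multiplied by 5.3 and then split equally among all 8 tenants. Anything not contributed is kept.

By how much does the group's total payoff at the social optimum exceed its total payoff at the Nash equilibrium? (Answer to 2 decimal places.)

The private return per contributed unit is 5.3/8 = 0.6625 < 1 for every player regardless of endowment, so the Nash equilibrium is zero contribution and the group total is Σ E_j = 49 + 35 + 39 + 33 + 49 + 53 + 11 + 40 = 309.
Each contributed unit returns 5.300 to the group, so the social optimum is full contribution by everyone: group total = 5.300 × 309 = 1637.70.
Efficiency loss = (5.300 − 1) × 309 = 1328.70.

1328.70 euros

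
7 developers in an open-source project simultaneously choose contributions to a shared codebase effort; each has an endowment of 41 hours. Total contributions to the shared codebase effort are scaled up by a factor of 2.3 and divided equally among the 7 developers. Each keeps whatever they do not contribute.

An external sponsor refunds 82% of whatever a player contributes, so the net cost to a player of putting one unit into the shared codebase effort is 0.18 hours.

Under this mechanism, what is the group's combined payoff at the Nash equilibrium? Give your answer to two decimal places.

The effective private return per unit is now (2.3/7) / 0.18 = 1.8254 > 1, so every player's dominant strategy flips to full contribution.
So the Nash equilibrium is full contribution by all 7; the group earns 7 × (41 × 0.82 + 2.3 × 41) = 895.44.

895.44 hours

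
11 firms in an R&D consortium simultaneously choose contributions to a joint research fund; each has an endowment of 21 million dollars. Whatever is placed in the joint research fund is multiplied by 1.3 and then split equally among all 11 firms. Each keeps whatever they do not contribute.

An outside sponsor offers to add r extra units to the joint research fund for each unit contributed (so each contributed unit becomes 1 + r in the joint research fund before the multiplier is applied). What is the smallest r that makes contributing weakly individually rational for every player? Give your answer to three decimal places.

With matching at rate r, one contributed unit becomes (1 + r) in the joint research fund and returns 1.3 × (1 + r) / 11 to the contributor.
Setting this equal to 1: 1 + r = 11/1.3 = 8.4615.
So the minimum matching rate is r = 8.4615 − 1 = 7.462.

7.462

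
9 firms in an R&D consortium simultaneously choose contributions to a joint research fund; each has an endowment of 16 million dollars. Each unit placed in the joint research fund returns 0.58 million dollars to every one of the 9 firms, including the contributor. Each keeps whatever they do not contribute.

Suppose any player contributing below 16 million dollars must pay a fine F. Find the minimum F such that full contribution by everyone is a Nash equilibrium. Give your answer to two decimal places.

6.72 million dollars

Given the others contribute fully, the best deviation is to contribute 0 (any partial contribution still incurs the fine and gives up units whose private return 0.58 is below 1).
Deviating from 16 to 0 saves 16 million dollars but forfeits the deviator's share of the drop in the joint research fund: 0.58 × 16 = 9.28.
So the deviation gain is 16 − 9.28 = 6.72, and the fine must be at least 6.72 million dollars to wipe it out.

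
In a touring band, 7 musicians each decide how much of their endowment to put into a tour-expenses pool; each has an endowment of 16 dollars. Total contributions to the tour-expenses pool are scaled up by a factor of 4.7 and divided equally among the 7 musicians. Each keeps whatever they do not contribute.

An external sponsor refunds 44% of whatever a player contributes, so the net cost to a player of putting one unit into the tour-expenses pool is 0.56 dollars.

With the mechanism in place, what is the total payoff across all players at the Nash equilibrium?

575.68 dollars

Under the mechanism each unit contributed yields (4.7/7) / 0.56 = 1.1990 back to its contributor per unit of net cost, which exceeds 1, making full contribution the dominant choice for everyone.
So the Nash equilibrium is full contribution by all 7; the group earns 7 × (16 × 0.44 + 4.7 × 16) = 575.68.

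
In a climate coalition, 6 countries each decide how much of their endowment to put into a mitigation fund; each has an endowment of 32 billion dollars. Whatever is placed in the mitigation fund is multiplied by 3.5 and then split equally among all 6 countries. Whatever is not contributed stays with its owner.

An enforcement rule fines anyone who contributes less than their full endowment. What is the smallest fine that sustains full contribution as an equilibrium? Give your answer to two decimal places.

Given the others contribute fully, the best deviation is to contribute 0 (any partial contribution still incurs the fine and gives up units whose private return 0.5833 is below 1).
Deviating from 32 to 0 saves 32 billion dollars but forfeits the deviator's share of the drop in the mitigation fund: 3.5/6 × 32 = 18.67.
So the deviation gain is 32 − 18.67 = 13.33, and the fine must be at least 13.33 billion dollars to wipe it out.

13.33 billion dollars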